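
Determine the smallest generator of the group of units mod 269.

φ(269) = 269 − 1 = 268 = 2^2 · 67.
Test candidates g = 2, 3, … against the prime factors q ∈ {2, 67} of φ(269): g is a generator iff g^(268/q) ≢ 1 for every such q.
g = 2: 2^134 ≡ 268; 2^4 ≡ 16 — none is 1, so 2 is a primitive root.
The smallest primitive root modulo 269 is 2.

2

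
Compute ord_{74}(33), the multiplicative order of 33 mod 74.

By Lagrange's theorem, ord_74(33) divides φ(74) = φ(2)·φ(37) = 1·36 = 36 = 2^2 · 3^2.
Divisors of 36: 1, 2, 3, 4, 6, 9, 12, 18, 36.
Test each divisor d:
33^1 ≡ 33 (mod 74)
33^2 ≡ 53 (mod 74)
33^3 ≡ 47 (mod 74)
33^4 ≡ 71 (mod 74)
33^6 ≡ 63 (mod 74)
33^9 ≡ 1 (mod 74) ✓
Therefore the multiplicative order of 33 modulo 74 is 9.

9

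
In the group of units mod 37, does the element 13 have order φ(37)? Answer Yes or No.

Yes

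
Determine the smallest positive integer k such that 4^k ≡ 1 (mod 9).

ord(4) | φ(9) = φ(3^2) = 3·(3−1) = 6 = 2 · 3.
Divisors of 6: 1, 2, 3, 6.
Test each divisor d:
4^1 ≡ 4
4^2 ≡ 7
4^3 ≡ 1
Therefore the multiplicative order of 4 modulo 9 is 3.

3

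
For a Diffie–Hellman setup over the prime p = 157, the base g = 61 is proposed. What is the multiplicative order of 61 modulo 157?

156

The order of 61 must divide φ(157) = 157 − 1 = 156 = 2^2 · 3 · 13.
Divisors of 156: 1, 2, 3, 4, 6, 12, 13, 26, 39, 52, 78, 156.
Test each divisor d:
61^1 ≡ 61 (mod 157)
61^2 ≡ 110 (mod 157)
61^3 ≡ 116 (mod 157)
61^4 ≡ 11 (mod 157)
61^6 ≡ 111 (mod 157)
61^12 ≡ 75 (mod 157)
61^13 ≡ 22 (mod 157)
61^26 ≡ 13 (mod 157)
61^39 ≡ 129 (mod 157)
61^52 ≡ 12 (mod 157)
61^78 ≡ 156 (mod 157)
61^156 ≡ 1 (mod 157) ✓
The smallest such exponent is 156, so the order of 61 is 156.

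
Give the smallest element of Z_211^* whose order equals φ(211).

φ(211) = 211 − 1 = 210 = 2 · 3 · 5 · 7.
Test candidates g = 2, 3, … against the prime factors q ∈ {2, 3, 5, 7} of φ(211): g is a generator iff g^(210/q) ≢ 1 for every such q.
g = 2: 2^105 ≡ 210; 2^70 ≡ 196; 2^42 ≡ 107; 2^30 ≡ 171 — none is 1, so 2 is a primitive root.
The smallest primitive root modulo 211 is 2.

2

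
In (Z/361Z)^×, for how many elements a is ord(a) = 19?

φ(361) = φ(19^2) = 19·(19−1) = 342 = 2 · 3^2 · 19.
Since (Z/361Z)^× is cyclic of order 342, the number of elements of order d is φ(d) when d | 342 and 0 otherwise.
19 | 342, and φ(19) = 19 − 1 = 18.

18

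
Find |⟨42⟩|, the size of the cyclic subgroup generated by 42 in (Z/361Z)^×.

171

By Lagrange's theorem, ord_361(42) divides φ(361) = φ(19^2) = 19·(19−1) = 342 = 2 · 3^2 · 19.
Divisors of 342: 1, 2, 3, 6, 9, 18, 19, 38, 57, 114, 171, 342.
Check 42^d mod 361 for each divisor in increasing order:
42^1 ≡ 42 (mod 361)
42^2 ≡ 320 (mod 361)
42^3 ≡ 83 (mod 361)
42^6 ≡ 30 (mod 361)
42^9 ≡ 324 (mod 361)
42^18 ≡ 286 (mod 361)
42^19 ≡ 99 (mod 361)
42^38 ≡ 54 (mod 361)
42^57 ≡ 292 (mod 361)
42^114 ≡ 68 (mod 361)
42^171 ≡ 1 (mod 361) ✓
Hence ord(42) = 171.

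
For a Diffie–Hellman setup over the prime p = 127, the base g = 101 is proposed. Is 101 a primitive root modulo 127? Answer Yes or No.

φ(127) = 127 − 1 = 126 = 2 · 3^2 · 7.
101 is a primitive root mod 127 iff 101^(φ(127)/q) ≢ 1 for every prime q | φ(127), i.e. q ∈ {2, 3, 7}.
101^63 ≡ 126 (mod 127)  [q = 2: ≢ 1 ✓]
101^42 ≡ 107 (mod 127)  [q = 3: ≢ 1 ✓]
101^18 ≡ 8 (mod 127)  [q = 7: ≢ 1 ✓]
Every test exponent gives a nontrivial residue, hence 101 generates the full group.

Yes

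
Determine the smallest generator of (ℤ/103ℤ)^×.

5

φ(103) = 103 − 1 = 102 = 2 · 3 · 17.
g is a primitive root iff g^(102/q) ≢ 1 (mod 103) for each prime q ∈ {2, 3, 17}.
g = 2: 2^51 ≡ 1 — hits 1, so not a primitive root.
g = 3: 3^51 ≡ 102; 3^34 ≡ 1 — hits 1, so not a primitive root.
g = 4: 4^51 ≡ 1 — hits 1, so not a primitive root.
g = 5: 5^51 ≡ 102; 5^34 ≡ 56; 5^6 ≡ 72 — none is 1, so 5 is a primitive root.
So 5 is the smallest generator of (Z/103Z)^×.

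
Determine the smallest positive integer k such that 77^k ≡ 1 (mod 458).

228

ord(77) | φ(458) = φ(2)·φ(229) = 1·228 = 228 = 2^2 · 3 · 19.
Divisors of 228: 1, 2, 3, 4, 6, 12, 19, 38, 57, 76, 114, 228.
Compute 77^d (mod 458) for the divisors d until we hit 1:
77^1 ≡ 77 (mod 458)
77^2 ≡ 433 (mod 458)
77^3 ≡ 365 (mod 458)
77^4 ≡ 167 (mod 458)
77^6 ≡ 405 (mod 458)
77^12 ≡ 61 (mod 458)
77^19 ≡ 211 (mod 458)
77^38 ≡ 95 (mod 458)
77^57 ≡ 351 (mod 458)
77^76 ≡ 323 (mod 458)
77^114 ≡ 457 (mod 458)
77^228 ≡ 1 (mod 458) ✓
The smallest such exponent is 228, so the order of 77 is 228.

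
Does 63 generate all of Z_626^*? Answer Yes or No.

Yes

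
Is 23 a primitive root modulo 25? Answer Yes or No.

φ(25) = φ(5^2) = 5·(5−1) = 20 = 2^2 · 5.
Test 23^(20/q) mod 25 for each prime factor q of 20:
23^10 ≡ 24 (mod 25)  [q = 2: ≢ 1 ✓]
23^4 ≡ 16 (mod 25)  [q = 5: ≢ 1 ✓]
Every test exponent gives a nontrivial residue, hence 23 generates the full group.

Yes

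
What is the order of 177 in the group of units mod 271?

135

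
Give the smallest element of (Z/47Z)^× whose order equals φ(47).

5

φ(47) = 47 − 1 = 46 = 2 · 23.
Test candidates g = 2, 3, … against the prime factors q ∈ {2, 23} of φ(47): g is a generator iff g^(46/q) ≢ 1 for every such q.
g = 2: 2^23 ≡ 1 — hits 1, so not a primitive root.
g = 3: 3^23 ≡ 1 — hits 1, so not a primitive root.
g = 4: 4^23 ≡ 1 — hits 1, so not a primitive root.
g = 5: 5^23 ≡ 46; 5^2 ≡ 25 — none is 1, so 5 is a primitive root.
Hence the least primitive root of 47 is 5.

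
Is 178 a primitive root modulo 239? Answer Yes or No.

Yes

φ(239) = 239 − 1 = 238 = 2 · 7 · 17.
178 is a primitive root mod 239 iff 178^(φ(239)/q) ≢ 1 for every prime q | φ(239), i.e. q ∈ {2, 7, 17}.
178^119 ≡ 238 (mod 239)  [q = 2: ≢ 1 ✓]
178^34 ≡ 10 (mod 239)  [q = 7: ≢ 1 ✓]
178^14 ≡ 101 (mod 239)  [q = 17: ≢ 1 ✓]
None equal 1, so ord_239(178) = 238: 178 is a primitive root.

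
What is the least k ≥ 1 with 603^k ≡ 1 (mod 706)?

352

By Lagrange's theorem, ord_706(603) divides φ(706) = φ(2)·φ(353) = 1·352 = 352 = 2^5 · 11.
Divisors of 352: 1, 2, 4, 8, 11, 16, 22, 32, 44, 88, 176, 352.
Compute 603^d (mod 706) for the divisors d until we hit 1:
603^1 ≡ 603 (mod 706)
603^2 ≡ 19 (mod 706)
603^4 ≡ 361 (mod 706)
603^8 ≡ 417 (mod 706)
603^11 ≡ 67 (mod 706)
603^16 ≡ 213 (mod 706)
603^22 ≡ 253 (mod 706)
603^32 ≡ 185 (mod 706)
603^44 ≡ 469 (mod 706)
603^88 ≡ 395 (mod 706)
603^176 ≡ 705 (mod 706)
603^352 ≡ 1 (mod 706) ✓
So ord_706(603) = 352.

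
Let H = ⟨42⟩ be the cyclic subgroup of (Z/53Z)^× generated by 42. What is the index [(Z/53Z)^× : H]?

ord(42) | φ(53) = 53 − 1 = 52 = 2^2 · 13.
Divisors of 52: 1, 2, 4, 13, 26, 52.
Test each divisor d:
42^1 ≡ 42 (mod 53)
42^2 ≡ 15 (mod 53)
42^4 ≡ 13 (mod 53)
42^13 ≡ 1 (mod 53) ✓
So ord_53(42) = 13, hence |⟨42⟩| = 13.
The index is φ(53) / ord(42) = 52 / 13 = 4.

4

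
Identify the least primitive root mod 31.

3

φ(31) = 31 − 1 = 30 = 2 · 3 · 5.
g is a primitive root iff g^(30/q) ≢ 1 (mod 31) for each prime q ∈ {2, 3, 5}.
g = 2: 2^15 ≡ 1 — hits 1, so not a primitive root.
g = 3: 3^15 ≡ 30; 3^10 ≡ 25; 3^6 ≡ 16 — none is 1, so 3 is a primitive root.
So 3 is the smallest generator of (Z/31Z)^×.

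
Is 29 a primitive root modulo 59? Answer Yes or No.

No

φ(59) = 59 − 1 = 58 = 2 · 29.
It suffices to check that the order of 29 is not a proper divisor of 58: compute 29^(58/q) for q ∈ {2, 29}.
29^29 ≡ 1 (mod 59)  [q = 2: ≡ 1 ✗]
29^2 ≡ 15 (mod 59)  [q = 29: ≢ 1 ✓]
29^29 ≡ 1 shows ord(29) | 29, strictly less than φ(59); not a primitive root.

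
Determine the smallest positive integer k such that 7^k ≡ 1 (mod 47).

Since 7 ∈ (Z/47Z)^×, its order divides φ(47) = 47 − 1 = 46 = 2 · 23.
Divisors of 46: 1, 2, 23, 46.
Check 7^d mod 47 for each divisor in increasing order:
7^1 ≡ 7 (mod 47)
7^2 ≡ 2 (mod 47)
7^23 ≡ 1 (mod 47) ✓
The smallest such exponent is 23, so the order of 7 is 23.

23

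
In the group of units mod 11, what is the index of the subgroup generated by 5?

2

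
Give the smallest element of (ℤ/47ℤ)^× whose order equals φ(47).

φ(47) = 47 − 1 = 46 = 2 · 23.
Test candidates g = 2, 3, … against the prime factors q ∈ {2, 23} of φ(47): g is a generator iff g^(46/q) ≢ 1 for every such q.
g = 2: 2^23 ≡ 1 — hits 1, so not a primitive root.
g = 3: 3^23 ≡ 1 — hits 1, so not a primitive root.
g = 4: 4^23 ≡ 1 — hits 1, so not a primitive root.
g = 5: 5^23 ≡ 46; 5^2 ≡ 25 — none is 1, so 5 is a primitive root.
So 5 is the smallest generator of (Z/47Z)^×.

5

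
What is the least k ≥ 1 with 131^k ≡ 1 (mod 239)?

The order of 131 must divide φ(239) = 239 − 1 = 238 = 2 · 7 · 17.
Divisors of 238: 1, 2, 7, 14, 17, 34, 119, 238.
Check 131^d mod 239 for each divisor in increasing order:
131^1 ≡ 131
131^2 ≡ 192
131^7 ≡ 199
131^14 ≡ 166
131^17 ≡ 141
131^34 ≡ 44
131^119 ≡ 238
131^238 ≡ 1
The smallest such exponent is 238, so the order of 131 is 238.

238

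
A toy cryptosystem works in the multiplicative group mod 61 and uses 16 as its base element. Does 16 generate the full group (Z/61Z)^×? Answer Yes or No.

No

φ(61) = 61 − 1 = 60 = 2^2 · 3 · 5.
It suffices to check that the order of 16 is not a proper divisor of 60: compute 16^(60/q) for q ∈ {2, 3, 5}.
16^30 ≡ 1 (mod 61)  [q = 2: ≡ 1 ✗]
16^20 ≡ 47 (mod 61)  [q = 3: ≢ 1 ✓]
16^12 ≡ 34 (mod 61)  [q = 5: ≢ 1 ✓]
Since 16^30 ≡ 1, the order of 16 divides 30 < 60, so 16 is not a primitive root.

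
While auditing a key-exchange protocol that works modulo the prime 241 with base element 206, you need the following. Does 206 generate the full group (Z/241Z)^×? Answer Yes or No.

φ(241) = 241 − 1 = 240 = 2^4 · 3 · 5.
206 is a primitive root mod 241 iff 206^(φ(241)/q) ≢ 1 for every prime q | φ(241), i.e. q ∈ {2, 3, 5}.
206^120 ≡ 240 (mod 241)  [q = 2: ≢ 1 ✓]
206^80 ≡ 15 (mod 241)  [q = 3: ≢ 1 ✓]
206^48 ≡ 98 (mod 241)  [q = 5: ≢ 1 ✓]
None equal 1, so ord_241(206) = 240: 206 is a primitive root.

Yes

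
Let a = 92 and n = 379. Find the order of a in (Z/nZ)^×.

The order of 92 must divide φ(379) = 379 − 1 = 378 = 2 · 3^3 · 7.
Divisors of 378: 1, 2, 3, 6, 7, 9, 14, 18, 21, 27, 42, 54, 63, 126, 189, 378.
Check 92^d mod 379 for each divisor in increasing order:
92^1 ≡ 92 (mod 379)
92^2 ≡ 126 (mod 379)
92^3 ≡ 222 (mod 379)
92^6 ≡ 14 (mod 379)
92^7 ≡ 151 (mod 379)
92^9 ≡ 76 (mod 379)
92^14 ≡ 61 (mod 379)
92^18 ≡ 91 (mod 379)
92^21 ≡ 115 (mod 379)
92^27 ≡ 94 (mod 379)
92^42 ≡ 339 (mod 379)
92^54 ≡ 119 (mod 379)
92^63 ≡ 327 (mod 379)
92^126 ≡ 51 (mod 379)
92^189 ≡ 1 (mod 379) ✓
So ord_379(92) = 189.

189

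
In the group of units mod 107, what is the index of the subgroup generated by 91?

ord(91) | φ(107) = 107 − 1 = 106 = 2 · 53.
Divisors of 106: 1, 2, 53, 106.
Evaluate successive powers at the divisors of 106:
91^1 ≡ 91 (mod 107)
91^2 ≡ 42 (mod 107)
91^53 ≡ 106 (mod 107)
91^106 ≡ 1 (mod 107) ✓
So ord_107(91) = 106, hence |⟨91⟩| = 106.
Index = |(Z/107Z)^×| / |⟨91⟩| = 106 / 106 = 1.

1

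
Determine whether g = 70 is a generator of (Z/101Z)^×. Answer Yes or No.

No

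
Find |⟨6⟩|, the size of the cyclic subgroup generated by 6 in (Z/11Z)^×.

10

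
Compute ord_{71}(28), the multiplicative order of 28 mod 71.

ord(28) | φ(71) = 71 − 1 = 70 = 2 · 5 · 7.
Divisors of 70: 1, 2, 5, 7, 10, 14, 35, 70.
Evaluate successive powers at the divisors of 70:
28^1 ≡ 28
28^2 ≡ 3
28^5 ≡ 39
28^7 ≡ 46
28^10 ≡ 30
28^14 ≡ 57
28^35 ≡ 70
28^70 ≡ 1
Therefore the multiplicative order of 28 modulo 71 is 70.

70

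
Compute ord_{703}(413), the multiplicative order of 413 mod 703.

ord(413) | φ(703) = φ(19·37) = (19−1)·(37−1) = 18·36 = 648 = 2^3 · 3^4.
Divisors of 648: 1, 2, 3, 4, 6, 8, 9, 12, 18, 24, 27, 36, 54, 72, 81, 108, 162, 216, 324, 648.
Evaluate successive powers at the divisors of 648:
413^1 ≡ 413 (mod 703)
413^2 ≡ 443 (mod 703)
413^3 ≡ 179 (mod 703)
413^4 ≡ 112 (mod 703)
413^6 ≡ 406 (mod 703)
413^8 ≡ 593 (mod 703)
413^9 ≡ 265 (mod 703)
413^12 ≡ 334 (mod 703)
413^18 ≡ 628 (mod 703)
413^24 ≡ 482 (mod 703)
413^27 ≡ 512 (mod 703)
413^36 ≡ 1 (mod 703) ✓
So ord_703(413) = 36.

36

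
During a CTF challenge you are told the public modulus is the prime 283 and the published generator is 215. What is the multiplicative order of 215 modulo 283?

141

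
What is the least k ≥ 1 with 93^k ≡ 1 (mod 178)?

By Lagrange's theorem, ord_178(93) divides φ(178) = φ(2)·φ(89) = 1·88 = 88 = 2^3 · 11.
Divisors of 88: 1, 2, 4, 8, 11, 22, 44, 88.
Evaluate successive powers at the divisors of 88:
93^1 ≡ 93 (mod 178)
93^2 ≡ 105 (mod 178)
93^4 ≡ 167 (mod 178)
93^8 ≡ 121 (mod 178)
93^11 ≡ 1 (mod 178) ✓
The smallest such exponent is 11, so the order of 93 is 11.

11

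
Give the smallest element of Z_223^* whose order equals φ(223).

φ(223) = 223 − 1 = 222 = 2 · 3 · 37.
g is a primitive root iff g^(222/q) ≢ 1 (mod 223) for each prime q ∈ {2, 3, 37}.
g = 2: 2^111 ≡ 1 — hits 1, so not a primitive root.
g = 3: 3^111 ≡ 222; 3^74 ≡ 183; 3^6 ≡ 60 — none is 1, so 3 is a primitive root.
Hence the least primitive root of 223 is 3.

3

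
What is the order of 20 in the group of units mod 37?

36

By Lagrange's theorem, ord_37(20) divides φ(37) = 37 − 1 = 36 = 2^2 · 3^2.
Divisors of 36: 1, 2, 3, 4, 6, 9, 12, 18, 36.
Check 20^d mod 37 for each divisor in increasing order:
20^1 ≡ 20 (mod 37)
20^2 ≡ 30 (mod 37)
20^3 ≡ 8 (mod 37)
20^4 ≡ 12 (mod 37)
20^6 ≡ 27 (mod 37)
20^9 ≡ 31 (mod 37)
20^12 ≡ 26 (mod 37)
20^18 ≡ 36 (mod 37)
20^36 ≡ 1 (mod 37) ✓
Hence ord(20) = 36.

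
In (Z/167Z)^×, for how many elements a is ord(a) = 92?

0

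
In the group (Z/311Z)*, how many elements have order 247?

φ(311) = 311 − 1 = 310 = 2 · 5 · 31.
Since (Z/311Z)^× is cyclic of order 310, the number of elements of order d is φ(d) when d | 310 and 0 otherwise.
247 does not divide 310, so no element of (Z/311Z)^× has order 247.

0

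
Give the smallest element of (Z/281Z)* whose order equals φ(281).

3

φ(281) = 281 − 1 = 280 = 2^3 · 5 · 7.
g is a primitive root iff g^(280/q) ≢ 1 (mod 281) for each prime q ∈ {2, 5, 7}.
g = 2: 2^140 ≡ 1 — hits 1, so not a primitive root.
g = 3: 3^140 ≡ 280; 3^56 ≡ 86; 3^40 ≡ 249 — none is 1, so 3 is a primitive root.
So 3 is the smallest generator of (Z/281Z)^×.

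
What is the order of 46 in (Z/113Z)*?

112

ord(46) | φ(113) = 113 − 1 = 112 = 2^4 · 7.
Divisors of 112: 1, 2, 4, 7, 8, 14, 16, 28, 56, 112.
Compute 46^d (mod 113) for the divisors d until we hit 1:
46^1 ≡ 46
46^2 ≡ 82
46^4 ≡ 57
46^7 ≡ 78
46^8 ≡ 85
46^14 ≡ 95
46^16 ≡ 106
46^28 ≡ 98
46^56 ≡ 112
46^112 ≡ 1
Therefore the multiplicative order of 46 modulo 113 is 112.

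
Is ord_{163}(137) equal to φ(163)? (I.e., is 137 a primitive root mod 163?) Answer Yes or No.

Yes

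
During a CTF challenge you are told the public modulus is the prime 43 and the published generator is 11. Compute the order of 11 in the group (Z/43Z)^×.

7

By Lagrange's theorem, ord_43(11) divides φ(43) = 43 − 1 = 42 = 2 · 3 · 7.
Divisors of 42: 1, 2, 3, 6, 7, 14, 21, 42.
Test each divisor d:
11^1 ≡ 11 (mod 43)
11^2 ≡ 35 (mod 43)
11^3 ≡ 41 (mod 43)
11^6 ≡ 4 (mod 43)
11^7 ≡ 1 (mod 43) ✓
So ord_43(11) = 7.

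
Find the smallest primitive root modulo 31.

φ(31) = 31 − 1 = 30 = 2 · 3 · 5.
g is a primitive root iff g^(30/q) ≢ 1 (mod 31) for each prime q ∈ {2, 3, 5}.
g = 2: 2^15 ≡ 1 — hits 1, so not a primitive root.
g = 3: 3^15 ≡ 30; 3^10 ≡ 25; 3^6 ≡ 16 — none is 1, so 3 is a primitive root.
The smallest primitive root modulo 31 is 3.

3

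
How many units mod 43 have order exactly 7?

6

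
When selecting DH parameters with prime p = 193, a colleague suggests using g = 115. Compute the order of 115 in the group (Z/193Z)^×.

192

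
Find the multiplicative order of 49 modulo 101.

50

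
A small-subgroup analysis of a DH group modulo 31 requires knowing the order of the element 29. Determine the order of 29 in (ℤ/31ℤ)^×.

10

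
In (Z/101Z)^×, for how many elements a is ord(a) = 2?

φ(101) = 101 − 1 = 100 = 2^2 · 5^2.
In a cyclic group of order 100, there are φ(d) elements of order d for each divisor d of 100, and zero for non-divisors.
2 | 100, and φ(2) = 2 − 1 = 1.

1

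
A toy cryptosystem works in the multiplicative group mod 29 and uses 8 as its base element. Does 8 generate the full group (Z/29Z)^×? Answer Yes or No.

Yes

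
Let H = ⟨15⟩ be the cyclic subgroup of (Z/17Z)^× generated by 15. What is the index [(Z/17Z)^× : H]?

2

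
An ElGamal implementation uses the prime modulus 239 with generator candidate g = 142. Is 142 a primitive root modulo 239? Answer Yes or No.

No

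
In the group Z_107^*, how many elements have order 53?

φ(107) = 107 − 1 = 106 = 2 · 53.
Since (Z/107Z)^× is cyclic of order 106, the number of elements of order d is φ(d) when d | 106 and 0 otherwise.
53 | 106, and φ(53) = 53 − 1 = 52.

52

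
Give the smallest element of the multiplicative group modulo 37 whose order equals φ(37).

2

φ(37) = 37 − 1 = 36 = 2^2 · 3^2.
g is a primitive root iff g^(36/q) ≢ 1 (mod 37) for each prime q ∈ {2, 3}.
g = 2: 2^18 ≡ 36; 2^12 ≡ 26 — none is 1, so 2 is a primitive root.
The smallest primitive root modulo 37 is 2.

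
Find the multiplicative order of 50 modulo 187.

10

Since 50 ∈ (Z/187Z)^×, its order divides φ(187) = φ(11·17) = (11−1)·(17−1) = 10·16 = 160 = 2^5 · 5.
Divisors of 160: 1, 2, 4, 5, 8, 10, 16, 20, 32, 40, 80, 160.
Check 50^d mod 187 for each divisor in increasing order:
50^1 ≡ 50 (mod 187)
50^2 ≡ 69 (mod 187)
50^4 ≡ 86 (mod 187)
50^5 ≡ 186 (mod 187)
50^8 ≡ 103 (mod 187)
50^10 ≡ 1 (mod 187) ✓
The smallest such exponent is 10, so the order of 50 is 10.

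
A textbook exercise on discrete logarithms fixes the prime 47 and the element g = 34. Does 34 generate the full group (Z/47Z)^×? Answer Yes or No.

φ(47) = 47 − 1 = 46 = 2 · 23.
It suffices to check that the order of 34 is not a proper divisor of 46: compute 34^(46/q) for q ∈ {2, 23}.
34^23 ≡ 1 (mod 47)  [q = 2: ≡ 1 ✗]
34^2 ≡ 28 (mod 47)  [q = 23: ≢ 1 ✓]
34^23 ≡ 1 shows ord(34) | 23, strictly less than φ(47); not a primitive root.

No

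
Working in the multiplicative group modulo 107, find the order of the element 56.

53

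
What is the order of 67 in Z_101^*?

100

ord(67) | φ(101) = 101 − 1 = 100 = 2^2 · 5^2.
Divisors of 100: 1, 2, 4, 5, 10, 20, 25, 50, 100.
Evaluate successive powers at the divisors of 100:
67^1 ≡ 67
67^2 ≡ 45
67^4 ≡ 5
67^5 ≡ 32
67^10 ≡ 14
67^20 ≡ 95
67^25 ≡ 10
67^50 ≡ 100
67^100 ≡ 1
So ord_101(67) = 100.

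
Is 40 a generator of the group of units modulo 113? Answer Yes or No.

φ(113) = 113 − 1 = 112 = 2^4 · 7.
40 is a primitive root mod 113 iff 40^(φ(113)/q) ≢ 1 for every prime q | φ(113), i.e. q ∈ {2, 7}.
40^56 ≡ 112 (mod 113)  [q = 2: ≢ 1 ✓]
40^16 ≡ 1 (mod 113)  [q = 7: ≡ 1 ✗]
The check at q = 7 fails, so 40 generates a proper subgroup.

No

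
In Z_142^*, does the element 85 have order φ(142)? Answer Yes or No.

No

φ(142) = φ(2)·φ(71) = 1·70 = 70 = 2 · 5 · 7.
It suffices to check that the order of 85 is not a proper divisor of 70: compute 85^(70/q) for q ∈ {2, 5, 7}.
85^35 ≡ 141 (mod 142)  [q = 2: ≢ 1 ✓]
85^14 ≡ 5 (mod 142)  [q = 5: ≢ 1 ✓]
85^10 ≡ 1 (mod 142)  [q = 7: ≡ 1 ✗]
The check at q = 7 fails, so 85 generates a proper subgroup.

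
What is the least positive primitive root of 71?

7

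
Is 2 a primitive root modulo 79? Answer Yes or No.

φ(79) = 79 − 1 = 78 = 2 · 3 · 13.
2 is a primitive root mod 79 iff 2^(φ(79)/q) ≢ 1 for every prime q | φ(79), i.e. q ∈ {2, 3, 13}.
2^39 ≡ 1 (mod 79)  [q = 2: ≡ 1 ✗]
2^26 ≡ 23 (mod 79)  [q = 3: ≢ 1 ✓]
2^6 ≡ 64 (mod 79)  [q = 13: ≢ 1 ✓]
2^39 ≡ 1 shows ord(2) | 39, strictly less than φ(79); not a primitive root.

No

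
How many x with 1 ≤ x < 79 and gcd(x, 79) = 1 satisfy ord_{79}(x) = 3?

2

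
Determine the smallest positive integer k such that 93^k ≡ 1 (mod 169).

The order of 93 must divide φ(169) = φ(13^2) = 13·(13−1) = 156 = 2^2 · 3 · 13.
Divisors of 156: 1, 2, 3, 4, 6, 12, 13, 26, 39, 52, 78, 156.
Test each divisor d:
93^1 ≡ 93
93^2 ≡ 30
93^3 ≡ 86
93^4 ≡ 55
93^6 ≡ 129
93^12 ≡ 79
93^13 ≡ 80
93^26 ≡ 147
93^39 ≡ 99
93^52 ≡ 146
93^78 ≡ 168
93^156 ≡ 1
So ord_169(93) = 156.

156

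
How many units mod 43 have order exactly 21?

12

φ(43) = 43 − 1 = 42 = 2 · 3 · 7.
Since (Z/43Z)^× is cyclic of order 42, the number of elements of order d is φ(d) when d | 42 and 0 otherwise.
21 = 3 · 7 divides 42, and φ(21) = 12.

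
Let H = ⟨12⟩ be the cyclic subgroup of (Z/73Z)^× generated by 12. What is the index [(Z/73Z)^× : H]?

2

Since 12 ∈ (Z/73Z)^×, its order divides φ(73) = 73 − 1 = 72 = 2^3 · 3^2.
Divisors of 72: 1, 2, 3, 4, 6, 8, 9, 12, 18, 24, 36, 72.
Compute 12^d (mod 73) for the divisors d until we hit 1:
12^1 ≡ 12 (mod 73)
12^2 ≡ 71 (mod 73)
12^3 ≡ 49 (mod 73)
12^4 ≡ 4 (mod 73)
12^6 ≡ 65 (mod 73)
12^8 ≡ 16 (mod 73)
12^9 ≡ 46 (mod 73)
12^12 ≡ 64 (mod 73)
12^18 ≡ 72 (mod 73)
12^24 ≡ 8 (mod 73)
12^36 ≡ 1 (mod 73) ✓
The order of 12 is 36, so the subgroup it generates has 36 elements.
[(Z/73Z)^× : ⟨12⟩] = 72/36 = 2.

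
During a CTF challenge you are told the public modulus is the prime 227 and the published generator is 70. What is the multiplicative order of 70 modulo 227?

113

By Lagrange's theorem, ord_227(70) divides φ(227) = 227 − 1 = 226 = 2 · 113.
Divisors of 226: 1, 2, 113, 226.
Evaluate successive powers at the divisors of 226:
70^1 ≡ 70 (mod 227)
70^2 ≡ 133 (mod 227)
70^113 ≡ 1 (mod 227) ✓
Therefore the multiplicative order of 70 modulo 227 is 113.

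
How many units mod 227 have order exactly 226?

φ(227) = 227 − 1 = 226 = 2 · 113.
(Z/227Z)^× is cyclic (|G| = 226); a cyclic group of order m has exactly φ(d) elements of each order d | m, and none otherwise.
226 = 2 · 113 divides 226, and φ(226) = 112.

112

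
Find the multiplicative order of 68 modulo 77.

The order of 68 must divide φ(77) = φ(7·11) = (7−1)·(11−1) = 6·10 = 60 = 2^2 · 3 · 5.
Divisors of 60: 1, 2, 3, 4, 5, 6, 10, 12, 15, 20, 30, 60.
Compute 68^d (mod 77) for the divisors d until we hit 1:
68^1 ≡ 68 (mod 77)
68^2 ≡ 4 (mod 77)
68^3 ≡ 41 (mod 77)
68^4 ≡ 16 (mod 77)
68^5 ≡ 10 (mod 77)
68^6 ≡ 64 (mod 77)
68^10 ≡ 23 (mod 77)
68^12 ≡ 15 (mod 77)
68^15 ≡ 76 (mod 77)
68^20 ≡ 67 (mod 77)
68^30 ≡ 1 (mod 77) ✓
Therefore the multiplicative order of 68 modulo 77 is 30.

30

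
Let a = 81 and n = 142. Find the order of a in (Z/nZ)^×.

By Lagrange's theorem, ord_142(81) divides φ(142) = φ(2)·φ(71) = 1·70 = 70 = 2 · 5 · 7.
Divisors of 70: 1, 2, 5, 7, 10, 14, 35, 70.
Test each divisor d:
81^1 ≡ 81
81^2 ≡ 29
81^5 ≡ 103
81^7 ≡ 5
81^10 ≡ 101
81^14 ≡ 25
81^35 ≡ 1
Hence ord(81) = 35.

35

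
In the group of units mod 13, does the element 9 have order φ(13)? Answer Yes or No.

φ(13) = 13 − 1 = 12 = 2^2 · 3.
9 is a primitive root mod 13 iff 9^(φ(13)/q) ≢ 1 for every prime q | φ(13), i.e. q ∈ {2, 3}.
9^6 ≡ 1 (mod 13)  [q = 2: ≡ 1 ✗]
9^4 ≡ 9 (mod 13)  [q = 3: ≢ 1 ✓]
The check at q = 2 fails, so 9 generates a proper subgroup.

No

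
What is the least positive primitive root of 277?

5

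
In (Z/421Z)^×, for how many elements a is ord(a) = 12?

4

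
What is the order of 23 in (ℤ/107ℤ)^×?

53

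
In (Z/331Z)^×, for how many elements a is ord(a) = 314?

φ(331) = 331 − 1 = 330 = 2 · 3 · 5 · 11.
(Z/331Z)^× is cyclic (|G| = 330); a cyclic group of order m has exactly φ(d) elements of each order d | m, and none otherwise.
Here 330 is not a multiple of 314, so there are no elements of order 314.

0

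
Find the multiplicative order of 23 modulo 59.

58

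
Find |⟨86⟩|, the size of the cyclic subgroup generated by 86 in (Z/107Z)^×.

The order of 86 must divide φ(107) = 107 − 1 = 106 = 2 · 53.
Divisors of 106: 1, 2, 53, 106.
Compute 86^d (mod 107) for the divisors d until we hit 1:
86^1 ≡ 86 (mod 107)
86^2 ≡ 13 (mod 107)
86^53 ≡ 1 (mod 107) ✓
So ord_107(86) = 53.

53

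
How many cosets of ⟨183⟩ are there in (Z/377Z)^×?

24

ord(183) | φ(377) = φ(13·29) = (13−1)·(29−1) = 12·28 = 336 = 2^4 · 3 · 7.
Divisors of 336: 1, 2, 3, 4, 6, 7, 8, 12, 14, 16, 21, 24, 28, 42, 48, 56, 84, 112, 168, 336.
Check 183^d mod 377 for each divisor in increasing order:
183^1 ≡ 183 (mod 377)
183^2 ≡ 313 (mod 377)
183^3 ≡ 352 (mod 377)
183^4 ≡ 326 (mod 377)
183^6 ≡ 248 (mod 377)
183^7 ≡ 144 (mod 377)
183^8 ≡ 339 (mod 377)
183^12 ≡ 53 (mod 377)
183^14 ≡ 1 (mod 377) ✓
Thus |⟨183⟩| = ord(183) = 14.
The index is φ(377) / ord(183) = 336 / 14 = 24.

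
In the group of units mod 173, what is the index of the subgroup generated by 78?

2

ord(78) | φ(173) = 173 − 1 = 172 = 2^2 · 43.
Divisors of 172: 1, 2, 4, 43, 86, 172.
Check 78^d mod 173 for each divisor in increasing order:
78^1 ≡ 78 (mod 173)
78^2 ≡ 29 (mod 173)
78^4 ≡ 149 (mod 173)
78^43 ≡ 172 (mod 173)
78^86 ≡ 1 (mod 173) ✓
So ord_173(78) = 86, hence |⟨78⟩| = 86.
The index is φ(173) / ord(78) = 172 / 86 = 2.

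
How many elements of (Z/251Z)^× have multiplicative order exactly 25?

φ(251) = 251 − 1 = 250 = 2 · 5^3.
(Z/251Z)^× is cyclic (|G| = 250); a cyclic group of order m has exactly φ(d) elements of each order d | m, and none otherwise.
25 = 5^2 divides 250, and φ(25) = 20.

20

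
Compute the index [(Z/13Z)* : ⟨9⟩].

4

ord(9) | φ(13) = 13 − 1 = 12 = 2^2 · 3.
Divisors of 12: 1, 2, 3, 4, 6, 12.
Evaluate successive powers at the divisors of 12:
9^1 ≡ 9
9^2 ≡ 3
9^3 ≡ 1
The order of 9 is 3, so the subgroup it generates has 3 elements.
[(Z/13Z)^× : ⟨9⟩] = 12/3 = 4.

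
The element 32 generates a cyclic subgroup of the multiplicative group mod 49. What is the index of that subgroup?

2

The order of 32 must divide φ(49) = φ(7^2) = 7·(7−1) = 42 = 2 · 3 · 7.
Divisors of 42: 1, 2, 3, 6, 7, 14, 21, 42.
Test each divisor d:
32^1 ≡ 32
32^2 ≡ 44
32^3 ≡ 36
32^6 ≡ 22
32^7 ≡ 18
32^14 ≡ 30
32^21 ≡ 1
So ord_49(32) = 21, hence |⟨32⟩| = 21.
[(Z/49Z)^× : ⟨32⟩] = 42/21 = 2.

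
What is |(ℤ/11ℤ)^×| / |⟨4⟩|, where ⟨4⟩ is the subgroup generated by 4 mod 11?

Since 4 ∈ (Z/11Z)^×, its order divides φ(11) = 11 − 1 = 10 = 2 · 5.
Divisors of 10: 1, 2, 5, 10.
Evaluate successive powers at the divisors of 10:
4^1 ≡ 4 (mod 11)
4^2 ≡ 5 (mod 11)
4^5 ≡ 1 (mod 11) ✓
The order of 4 is 5, so the subgroup it generates has 5 elements.
[(Z/11Z)^× : ⟨4⟩] = 10/5 = 2.

2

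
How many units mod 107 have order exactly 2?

1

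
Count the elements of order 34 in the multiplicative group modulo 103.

φ(103) = 103 − 1 = 102 = 2 · 3 · 17.
In a cyclic group of order 102, there are φ(d) elements of order d for each divisor d of 102, and zero for non-divisors.
34 = 2 · 17 divides 102, and φ(34) = 16.

16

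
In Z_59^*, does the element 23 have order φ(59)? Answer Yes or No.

φ(59) = 59 − 1 = 58 = 2 · 29.
23 is a primitive root mod 59 iff 23^(φ(59)/q) ≢ 1 for every prime q | φ(59), i.e. q ∈ {2, 29}.
23^29 ≡ 58 (mod 59)  [q = 2: ≢ 1 ✓]
23^2 ≡ 57 (mod 59)  [q = 29: ≢ 1 ✓]
None equal 1, so ord_59(23) = 58: 23 is a primitive root.

Yes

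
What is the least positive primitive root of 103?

5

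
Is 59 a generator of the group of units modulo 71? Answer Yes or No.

Yes

φ(71) = 71 − 1 = 70 = 2 · 5 · 7.
Test 59^(70/q) mod 71 for each prime factor q of 70:
59^35 ≡ 70 (mod 71)  [q = 2: ≢ 1 ✓]
59^14 ≡ 57 (mod 71)  [q = 5: ≢ 1 ✓]
59^10 ≡ 32 (mod 71)  [q = 7: ≢ 1 ✓]
None equal 1, so ord_71(59) = 70: 59 is a primitive root.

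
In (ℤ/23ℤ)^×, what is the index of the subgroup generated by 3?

2

By Lagrange's theorem, ord_23(3) divides φ(23) = 23 − 1 = 22 = 2 · 11.
Divisors of 22: 1, 2, 11, 22.
Compute 3^d (mod 23) for the divisors d until we hit 1:
3^1 ≡ 3 (mod 23)
3^2 ≡ 9 (mod 23)
3^11 ≡ 1 (mod 23) ✓
The order of 3 is 11, so the subgroup it generates has 11 elements.
The index is φ(23) / ord(3) = 22 / 11 = 2.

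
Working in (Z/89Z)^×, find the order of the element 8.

11

Since 8 ∈ (Z/89Z)^×, its order divides φ(89) = 89 − 1 = 88 = 2^3 · 11.
Divisors of 88: 1, 2, 4, 8, 11, 22, 44, 88.
Evaluate successive powers at the divisors of 88:
8^1 ≡ 8 (mod 89)
8^2 ≡ 64 (mod 89)
8^4 ≡ 2 (mod 89)
8^8 ≡ 4 (mod 89)
8^11 ≡ 1 (mod 89) ✓
So ord_89(8) = 11.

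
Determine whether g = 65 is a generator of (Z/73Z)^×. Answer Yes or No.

No

φ(73) = 73 − 1 = 72 = 2^3 · 3^2.
65 is a primitive root mod 73 iff 65^(φ(73)/q) ≢ 1 for every prime q | φ(73), i.e. q ∈ {2, 3}.
65^36 ≡ 1 (mod 73)  [q = 2: ≡ 1 ✗]
65^24 ≡ 1 (mod 73)  [q = 3: ≡ 1 ✗]
Since 65^36 ≡ 1, the order of 65 divides 36 < 72, so 65 is not a primitive root.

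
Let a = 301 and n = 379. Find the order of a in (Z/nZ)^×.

Since 301 ∈ (Z/379Z)^×, its order divides φ(379) = 379 − 1 = 378 = 2 · 3^3 · 7.
Divisors of 378: 1, 2, 3, 6, 7, 9, 14, 18, 21, 27, 42, 54, 63, 126, 189, 378.
Evaluate successive powers at the divisors of 378:
301^1 ≡ 301
301^2 ≡ 20
301^3 ≡ 335
301^6 ≡ 41
301^7 ≡ 213
301^9 ≡ 91
301^14 ≡ 268
301^18 ≡ 322
301^21 ≡ 234
301^27 ≡ 119
301^42 ≡ 180
301^54 ≡ 138
301^63 ≡ 51
301^126 ≡ 327
301^189 ≡ 1
Hence ord(301) = 189.

189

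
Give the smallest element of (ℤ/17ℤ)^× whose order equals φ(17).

3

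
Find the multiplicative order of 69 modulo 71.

70

By Lagrange's theorem, ord_71(69) divides φ(71) = 71 − 1 = 70 = 2 · 5 · 7.
Divisors of 70: 1, 2, 5, 7, 10, 14, 35, 70.
Evaluate successive powers at the divisors of 70:
69^1 ≡ 69 (mod 71)
69^2 ≡ 4 (mod 71)
69^5 ≡ 39 (mod 71)
69^7 ≡ 14 (mod 71)
69^10 ≡ 30 (mod 71)
69^14 ≡ 54 (mod 71)
69^35 ≡ 70 (mod 71)
69^70 ≡ 1 (mod 71) ✓
Therefore the multiplicative order of 69 modulo 71 is 70.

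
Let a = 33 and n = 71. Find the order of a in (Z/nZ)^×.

70

ord(33) | φ(71) = 71 − 1 = 70 = 2 · 5 · 7.
Divisors of 70: 1, 2, 5, 7, 10, 14, 35, 70.
Test each divisor d:
33^1 ≡ 33 (mod 71)
33^2 ≡ 24 (mod 71)
33^5 ≡ 51 (mod 71)
33^7 ≡ 17 (mod 71)
33^10 ≡ 45 (mod 71)
33^14 ≡ 5 (mod 71)
33^35 ≡ 70 (mod 71)
33^70 ≡ 1 (mod 71) ✓
Therefore the multiplicative order of 33 modulo 71 is 70.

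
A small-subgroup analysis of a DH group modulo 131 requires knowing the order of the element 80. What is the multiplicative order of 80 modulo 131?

ord(80) | φ(131) = 131 − 1 = 130 = 2 · 5 · 13.
Divisors of 130: 1, 2, 5, 10, 13, 26, 65, 130.
Evaluate successive powers at the divisors of 130:
80^1 ≡ 80
80^2 ≡ 112
80^5 ≡ 60
80^10 ≡ 63
80^13 ≡ 1
So ord_131(80) = 13.

13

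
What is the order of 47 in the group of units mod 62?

5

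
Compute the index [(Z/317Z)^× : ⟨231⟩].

1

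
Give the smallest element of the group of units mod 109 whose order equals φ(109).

φ(109) = 109 − 1 = 108 = 2^2 · 3^3.
g is a primitive root iff g^(108/q) ≢ 1 (mod 109) for each prime q ∈ {2, 3}.
g = 2: 2^54 ≡ 108; 2^36 ≡ 1 — hits 1, so not a primitive root.
g = 3: 3^54 ≡ 1 — hits 1, so not a primitive root.
g = 4: 4^54 ≡ 1 — hits 1, so not a primitive root.
g = 5: 5^54 ≡ 1 — hits 1, so not a primitive root.
g = 6: 6^54 ≡ 108; 6^36 ≡ 63 — none is 1, so 6 is a primitive root.
So 6 is the smallest generator of (Z/109Z)^×.

6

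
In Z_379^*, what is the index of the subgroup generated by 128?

7

By Lagrange's theorem, ord_379(128) divides φ(379) = 379 − 1 = 378 = 2 · 3^3 · 7.
Divisors of 378: 1, 2, 3, 6, 7, 9, 14, 18, 21, 27, 42, 54, 63, 126, 189, 378.
Compute 128^d (mod 379) for the divisors d until we hit 1:
128^1 ≡ 128 (mod 379)
128^2 ≡ 87 (mod 379)
128^3 ≡ 145 (mod 379)
128^6 ≡ 180 (mod 379)
128^7 ≡ 300 (mod 379)
128^9 ≡ 328 (mod 379)
128^14 ≡ 177 (mod 379)
128^18 ≡ 327 (mod 379)
128^21 ≡ 40 (mod 379)
128^27 ≡ 378 (mod 379)
128^42 ≡ 84 (mod 379)
128^54 ≡ 1 (mod 379) ✓
Thus |⟨128⟩| = ord(128) = 54.
[(Z/379Z)^× : ⟨128⟩] = 378/54 = 7.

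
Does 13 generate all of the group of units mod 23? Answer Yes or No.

No

φ(23) = 23 − 1 = 22 = 2 · 11.
An element g generates (Z/23Z)^× iff g^(22/q) ≢ 1 (mod 23) for each prime q ∈ {2, 11}.
13^11 ≡ 1 (mod 23)  [q = 2: ≡ 1 ✗]
13^2 ≡ 8 (mod 23)  [q = 11: ≢ 1 ✓]
Since 13^11 ≡ 1, the order of 13 divides 11 < 22, so 13 is not a primitive root.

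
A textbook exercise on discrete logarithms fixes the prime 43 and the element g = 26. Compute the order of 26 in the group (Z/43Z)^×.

The order of 26 must divide φ(43) = 43 − 1 = 42 = 2 · 3 · 7.
Divisors of 42: 1, 2, 3, 6, 7, 14, 21, 42.
Evaluate successive powers at the divisors of 42:
26^1 ≡ 26 (mod 43)
26^2 ≡ 31 (mod 43)
26^3 ≡ 32 (mod 43)
26^6 ≡ 35 (mod 43)
26^7 ≡ 7 (mod 43)
26^14 ≡ 6 (mod 43)
26^21 ≡ 42 (mod 43)
26^42 ≡ 1 (mod 43) ✓
The smallest such exponent is 42, so the order of 26 is 42.

42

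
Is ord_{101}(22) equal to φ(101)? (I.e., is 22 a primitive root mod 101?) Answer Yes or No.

φ(101) = 101 − 1 = 100 = 2^2 · 5^2.
An element g generates (Z/101Z)^× iff g^(100/q) ≢ 1 (mod 101) for each prime q ∈ {2, 5}.
22^50 ≡ 1 (mod 101)  [q = 2: ≡ 1 ✗]
22^20 ≡ 84 (mod 101)  [q = 5: ≢ 1 ✓]
Since 22^50 ≡ 1, the order of 22 divides 50 < 100, so 22 is not a primitive root.

No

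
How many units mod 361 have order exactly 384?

0

φ(361) = φ(19^2) = 19·(19−1) = 342 = 2 · 3^2 · 19.
Since (Z/361Z)^× is cyclic of order 342, the number of elements of order d is φ(d) when d | 342 and 0 otherwise.
384 does not divide 342, so no element of (Z/361Z)^× has order 384.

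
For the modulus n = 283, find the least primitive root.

3

φ(283) = 283 − 1 = 282 = 2 · 3 · 47.
Test candidates g = 2, 3, … against the prime factors q ∈ {2, 3, 47} of φ(283): g is a generator iff g^(282/q) ≢ 1 for every such q.
g = 2: 2^141 ≡ 282; 2^94 ≡ 1 — hits 1, so not a primitive root.
g = 3: 3^141 ≡ 282; 3^94 ≡ 238; 3^6 ≡ 163 — none is 1, so 3 is a primitive root.
Hence the least primitive root of 283 is 3.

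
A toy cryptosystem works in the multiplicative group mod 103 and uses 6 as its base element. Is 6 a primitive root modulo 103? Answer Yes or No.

Yes

φ(103) = 103 − 1 = 102 = 2 · 3 · 17.
6 is a primitive root mod 103 iff 6^(φ(103)/q) ≢ 1 for every prime q | φ(103), i.e. q ∈ {2, 3, 17}.
6^51 ≡ 102 (mod 103)  [q = 2: ≢ 1 ✓]
6^34 ≡ 46 (mod 103)  [q = 3: ≢ 1 ✓]
6^6 ≡ 100 (mod 103)  [q = 17: ≢ 1 ✓]
None equal 1, so ord_103(6) = 102: 6 is a primitive root.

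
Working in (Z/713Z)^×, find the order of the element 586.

330

By Lagrange's theorem, ord_713(586) divides φ(713) = φ(23·31) = (23−1)·(31−1) = 22·30 = 660 = 2^2 · 3 · 5 · 11.
Divisors of 660: 1, 2, 3, 4, 5, 6, 10, 11, 12, 15, 20, 22, 30, 33, 44, 55, 60, 66, 110, 132, 165, 220, 330, 660.
Check 586^d mod 713 for each divisor in increasing order:
586^1 ≡ 586 (mod 713)
586^2 ≡ 443 (mod 713)
586^3 ≡ 66 (mod 713)
586^4 ≡ 174 (mod 713)
586^5 ≡ 5 (mod 713)
586^6 ≡ 78 (mod 713)
586^10 ≡ 25 (mod 713)
586^11 ≡ 390 (mod 713)
586^12 ≡ 380 (mod 713)
586^15 ≡ 125 (mod 713)
586^20 ≡ 625 (mod 713)
586^22 ≡ 231 (mod 713)
586^30 ≡ 652 (mod 713)
586^33 ≡ 252 (mod 713)
586^44 ≡ 599 (mod 713)
586^55 ≡ 459 (mod 713)
586^60 ≡ 156 (mod 713)
586^66 ≡ 47 (mod 713)
586^110 ≡ 346 (mod 713)
586^132 ≡ 70 (mod 713)
586^165 ≡ 528 (mod 713)
586^220 ≡ 645 (mod 713)
586^330 ≡ 1 (mod 713) ✓
So ord_713(586) = 330.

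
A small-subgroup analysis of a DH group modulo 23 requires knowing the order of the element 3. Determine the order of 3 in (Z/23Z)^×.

ord(3) | φ(23) = 23 − 1 = 22 = 2 · 11.
Divisors of 22: 1, 2, 11, 22.
Check 3^d mod 23 for each divisor in increasing order:
3^1 ≡ 3 (mod 23)
3^2 ≡ 9 (mod 23)
3^11 ≡ 1 (mod 23) ✓
The smallest such exponent is 11, so the order of 3 is 11.

11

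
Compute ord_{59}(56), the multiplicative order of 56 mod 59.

Since 56 ∈ (Z/59Z)^×, its order divides φ(59) = 59 − 1 = 58 = 2 · 29.
Divisors of 58: 1, 2, 29, 58.
Evaluate successive powers at the divisors of 58:
56^1 ≡ 56 (mod 59)
56^2 ≡ 9 (mod 59)
56^29 ≡ 58 (mod 59)
56^58 ≡ 1 (mod 59) ✓
Hence ord(56) = 58.

58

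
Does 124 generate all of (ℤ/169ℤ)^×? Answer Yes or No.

φ(169) = φ(13^2) = 13·(13−1) = 156 = 2^2 · 3 · 13.
124 is a primitive root mod 169 iff 124^(φ(169)/q) ≢ 1 for every prime q | φ(169), i.e. q ∈ {2, 3, 13}.
124^78 ≡ 168 (mod 169)  [q = 2: ≢ 1 ✓]
124^52 ≡ 22 (mod 169)  [q = 3: ≢ 1 ✓]
124^12 ≡ 53 (mod 169)  [q = 13: ≢ 1 ✓]
None equal 1, so ord_169(124) = 156: 124 is a primitive root.

Yes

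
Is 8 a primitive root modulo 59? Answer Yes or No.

φ(59) = 59 − 1 = 58 = 2 · 29.
Test 8^(58/q) mod 59 for each prime factor q of 58:
8^29 ≡ 58 (mod 59)  [q = 2: ≢ 1 ✓]
8^2 ≡ 5 (mod 59)  [q = 29: ≢ 1 ✓]
All checks pass, so 8 has order 58 and is a primitive root modulo 59.

Yes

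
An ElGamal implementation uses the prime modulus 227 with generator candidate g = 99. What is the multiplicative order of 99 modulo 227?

113

ord(99) | φ(227) = 227 − 1 = 226 = 2 · 113.
Divisors of 226: 1, 2, 113, 226.
Test each divisor d:
99^1 ≡ 99 (mod 227)
99^2 ≡ 40 (mod 227)
99^113 ≡ 1 (mod 227) ✓
The smallest such exponent is 113, so the order of 99 is 113.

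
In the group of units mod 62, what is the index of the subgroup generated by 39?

By Lagrange's theorem, ord_62(39) divides φ(62) = φ(2)·φ(31) = 1·30 = 30 = 2 · 3 · 5.
Divisors of 30: 1, 2, 3, 5, 6, 10, 15, 30.
Check 39^d mod 62 for each divisor in increasing order:
39^1 ≡ 39 (mod 62)
39^2 ≡ 33 (mod 62)
39^3 ≡ 47 (mod 62)
39^5 ≡ 1 (mod 62) ✓
The order of 39 is 5, so the subgroup it generates has 5 elements.
[(Z/62Z)^× : ⟨39⟩] = 30/5 = 6.

6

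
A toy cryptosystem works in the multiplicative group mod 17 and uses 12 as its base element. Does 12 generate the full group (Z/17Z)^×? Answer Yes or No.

Yes

φ(17) = 17 − 1 = 16 = 2^4.
An element g generates (Z/17Z)^× iff g^(16/q) ≢ 1 (mod 17) for each prime q ∈ {2}.
12^8 ≡ 16 (mod 17)  [q = 2: ≢ 1 ✓]
All checks pass, so 12 has order 16 and is a primitive root modulo 17.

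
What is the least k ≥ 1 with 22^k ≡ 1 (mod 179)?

By Lagrange's theorem, ord_179(22) divides φ(179) = 179 − 1 = 178 = 2 · 89.
Divisors of 178: 1, 2, 89, 178.
Compute 22^d (mod 179) for the divisors d until we hit 1:
22^1 ≡ 22 (mod 179)
22^2 ≡ 126 (mod 179)
22^89 ≡ 1 (mod 179) ✓
So ord_179(22) = 89.

89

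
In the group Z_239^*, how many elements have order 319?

φ(239) = 239 − 1 = 238 = 2 · 7 · 17.
(Z/239Z)^× is cyclic (|G| = 238); a cyclic group of order m has exactly φ(d) elements of each order d | m, and none otherwise.
Since 319 ∤ 238, the count is 0.

0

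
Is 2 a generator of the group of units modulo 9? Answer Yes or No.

φ(9) = φ(3^2) = 3·(3−1) = 6 = 2 · 3.
Test 2^(6/q) mod 9 for each prime factor q of 6:
2^3 ≡ 8 (mod 9)  [q = 2: ≢ 1 ✓]
2^2 ≡ 4 (mod 9)  [q = 3: ≢ 1 ✓]
None equal 1, so ord_9(2) = 6: 2 is a primitive root.

Yes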